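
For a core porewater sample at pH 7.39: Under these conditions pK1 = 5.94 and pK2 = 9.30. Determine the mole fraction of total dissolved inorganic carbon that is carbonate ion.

α₂ = 0.0117

α₂ = 1 / (1 + [H⁺]/K2 + [H⁺]²/(K1K2)) = 1 / (1 + 10^+1.91 + 10^+0.46)
   = 1 / (1 + 81.283 + 2.8840) = 1/85.167 = 0.01174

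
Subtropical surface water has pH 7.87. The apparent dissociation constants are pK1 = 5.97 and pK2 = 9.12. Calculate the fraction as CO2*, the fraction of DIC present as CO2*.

α₀ = 0.0118

α₀ = 1 / (1 + K1/[H⁺] + K1K2/[H⁺]²) = 1 / (1 + 10^+1.90 + 10^+0.65)
   = 1 / (1 + 79.433 + 4.4668) = 1/84.900 = 0.01178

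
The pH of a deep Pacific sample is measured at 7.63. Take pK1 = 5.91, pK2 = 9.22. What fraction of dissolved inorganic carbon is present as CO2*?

α₀ = 0.0182

α₀ = 1 / (1 + K1/[H⁺] + K1K2/[H⁺]²) = 1 / (1 + 10^+1.72 + 10^+0.13)
   = 1 / (1 + 52.481 + 1.3490) = 1/54.830 = 0.01824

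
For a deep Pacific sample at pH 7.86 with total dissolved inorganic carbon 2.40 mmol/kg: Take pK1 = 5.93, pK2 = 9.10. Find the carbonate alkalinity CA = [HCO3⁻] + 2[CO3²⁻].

CA = 2.50 mmol/kg

CA = [HCO3⁻] + 2[CO3²⁻] = (α₁ + 2α₂)·DIC
At pH 7.86: [H⁺]/K1 = 10^-1.93 = 0.011749, K2/[H⁺] = 10^-1.24 = 0.057544
α₁ = 1/(1 + 0.011749 + 0.057544) = 1/1.0693 = 0.9352; α₂ = α₁·K2/[H⁺] = 0.05381
α₁ + 2α₂ = 1.0428
CA = 1.0428 × 2.40 = 2.50 mmol/kg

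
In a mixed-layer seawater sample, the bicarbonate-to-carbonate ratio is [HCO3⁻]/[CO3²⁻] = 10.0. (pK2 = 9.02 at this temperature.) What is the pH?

pH = 8.02

From K2 = [H⁺][CO3²⁻]/[HCO3⁻]:  pH = pK2 − log₁₀([HCO3⁻]/[CO3²⁻])
log₁₀(10.0) = +1.000
pH = 9.02 − (+1.000) = 8.02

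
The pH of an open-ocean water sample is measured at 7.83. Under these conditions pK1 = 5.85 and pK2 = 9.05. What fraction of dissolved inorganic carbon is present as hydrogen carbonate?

α₁ = 0.934

α₁ = 1 / (1 + [H⁺]/K1 + K2/[H⁺]) = 1 / (1 + 10^-1.98 + 10^-1.22)
   = 1 / (1 + 0.010471 + 0.060256) = 1/1.0707 = 0.9339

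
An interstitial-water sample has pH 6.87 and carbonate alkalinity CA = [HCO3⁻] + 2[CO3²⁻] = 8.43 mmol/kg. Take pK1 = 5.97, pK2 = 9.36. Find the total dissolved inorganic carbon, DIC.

DIC = 9.46 mmol/kg

CA = [HCO3⁻] + 2[CO3²⁻] = (α₁ + 2α₂)·DIC
At pH 6.87: [H⁺]/K1 = 10^-0.90 = 0.12589, K2/[H⁺] = 10^-2.49 = 0.0032359
α₁ = 1/(1 + 0.12589 + 0.0032359) = 1/1.1291 = 0.8856; α₂ = α₁·K2/[H⁺] = 0.002866
α₁ + 2α₂ = 0.8914
DIC = CA / (α₁ + 2α₂) = 8.43 / 0.8914 = 9.46 mmol/kg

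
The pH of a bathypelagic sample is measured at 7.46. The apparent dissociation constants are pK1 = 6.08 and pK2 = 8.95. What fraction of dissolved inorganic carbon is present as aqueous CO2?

α₀ = 1 / (1 + K1/[H⁺] + K1K2/[H⁺]²) = 1 / (1 + 10^+1.38 + 10^-0.11)
   = 1 / (1 + 23.988 + 0.77625) = 1/25.765 = 0.03881

α₀ = 0.0388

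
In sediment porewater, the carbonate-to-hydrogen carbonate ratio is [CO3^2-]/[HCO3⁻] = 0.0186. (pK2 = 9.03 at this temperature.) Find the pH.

From K2 = [H⁺][CO3^2-]/[HCO3⁻]:  pH = pK2 + log₁₀([CO3^2-]/[HCO3⁻])
log₁₀(0.0186) = -1.730
pH = 9.03 + (-1.730) = 7.30

pH = 7.30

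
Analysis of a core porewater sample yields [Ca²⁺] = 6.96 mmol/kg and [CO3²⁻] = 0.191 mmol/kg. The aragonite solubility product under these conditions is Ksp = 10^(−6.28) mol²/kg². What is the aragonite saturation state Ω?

Ω = 2.53

Ksp = 10^(−6.28) = 5.248×10^-7
Ω = [Ca²⁺][CO3²⁻]/Ksp = (6.96×10^-3)(0.191×10^-3) / 5.248×10^-7 = 2.53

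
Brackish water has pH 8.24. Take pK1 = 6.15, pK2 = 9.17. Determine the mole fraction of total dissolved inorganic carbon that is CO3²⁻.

α₂ = 1 / (1 + [H⁺]/K2 + [H⁺]²/(K1K2)) = 1 / (1 + 10^+0.93 + 10^-1.16)
   = 1 / (1 + 8.5114 + 0.069183) = 1/9.5806 = 0.1044

α₂ = 0.104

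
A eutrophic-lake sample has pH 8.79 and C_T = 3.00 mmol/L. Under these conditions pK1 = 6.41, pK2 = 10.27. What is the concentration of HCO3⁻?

α₁ = 1 / (1 + [H⁺]/K1 + K2/[H⁺]) = 1 / (1 + 10^-2.38 + 10^-1.48)
   = 1 / (1 + 0.0041687 + 0.033113) = 1/1.0373 = 0.9641
[HCO3⁻] = α₁ × DIC = 0.9641 × 3.00 = 2.89 mmol/L

[HCO3⁻] = 2.89 mmol/L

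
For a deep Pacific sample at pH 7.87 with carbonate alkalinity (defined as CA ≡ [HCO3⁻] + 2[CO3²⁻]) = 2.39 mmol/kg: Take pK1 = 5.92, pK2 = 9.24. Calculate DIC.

DIC = 2.32 mmol/kg

CA = [HCO3⁻] + 2[CO3²⁻] = (α₁ + 2α₂)·DIC
At pH 7.87: [H⁺]/K1 = 10^-1.95 = 0.011220, K2/[H⁺] = 10^-1.37 = 0.042658
α₁ = 1/(1 + 0.011220 + 0.042658) = 1/1.0539 = 0.9489; α₂ = α₁·K2/[H⁺] = 0.04048
α₁ + 2α₂ = 1.0298
DIC = CA / (α₁ + 2α₂) = 2.39 / 1.0298 = 2.32 mmol/kg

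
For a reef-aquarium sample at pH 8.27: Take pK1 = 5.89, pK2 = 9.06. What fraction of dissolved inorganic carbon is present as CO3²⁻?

α₂ = 0.139

α₂ = 1 / (1 + [H⁺]/K2 + [H⁺]²/(K1K2)) = 1 / (1 + 10^+0.79 + 10^-1.59)
   = 1 / (1 + 6.1660 + 0.025704) = 1/7.1917 = 0.1391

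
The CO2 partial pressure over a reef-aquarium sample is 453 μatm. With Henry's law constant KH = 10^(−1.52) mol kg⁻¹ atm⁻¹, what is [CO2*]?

[CO2*] = 13.7 μmol/kg

KH = 10^(−1.52) = 3.020×10^-2 mol kg⁻¹ atm⁻¹
[CO2*] = KH · pCO2 = 3.020×10^-2 × 453×10^-6 atm = 1.37×10^-5 mol/kg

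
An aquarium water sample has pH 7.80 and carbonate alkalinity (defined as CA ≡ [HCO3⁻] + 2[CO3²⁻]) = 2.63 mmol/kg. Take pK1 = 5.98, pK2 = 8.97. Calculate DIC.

CA = [HCO3⁻] + 2[CO3²⁻] = (α₁ + 2α₂)·DIC
At pH 7.80: [H⁺]/K1 = 10^-1.82 = 0.015136, K2/[H⁺] = 10^-1.17 = 0.067608
α₁ = 1/(1 + 0.015136 + 0.067608) = 1/1.0827 = 0.9236; α₂ = α₁·K2/[H⁺] = 0.06244
α₁ + 2α₂ = 1.0485
DIC = CA / (α₁ + 2α₂) = 2.63 / 1.0485 = 2.51 mmol/kg

DIC = 2.51 mmol/kg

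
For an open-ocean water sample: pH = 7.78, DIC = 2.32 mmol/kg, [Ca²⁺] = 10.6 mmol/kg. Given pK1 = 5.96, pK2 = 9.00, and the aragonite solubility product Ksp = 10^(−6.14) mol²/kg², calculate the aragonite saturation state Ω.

Ω = 1.90

α₂ = 1 / (1 + [H⁺]/K2 + [H⁺]²/(K1K2)) = 1 / (1 + 10^+1.22 + 10^-0.60)
   = 1 / (1 + 16.596 + 0.25119) = 1/17.847 = 0.05603
[CO3²⁻] = α₂ × DIC = 0.05603 × 2.32 = 0.1300 mmol/kg
Ksp = 10^(−6.14) = 7.244×10^-7
Ω = [Ca²⁺][CO3²⁻]/Ksp = (10.6×10^-3)(1.300×10^-4) / 7.244×10^-7 = 1.90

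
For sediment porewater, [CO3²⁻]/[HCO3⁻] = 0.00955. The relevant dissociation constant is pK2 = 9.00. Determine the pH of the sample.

From K2 = [H⁺][CO3²⁻]/[HCO3⁻]:  pH = pK2 + log₁₀([CO3²⁻]/[HCO3⁻])
log₁₀(0.00955) = -2.020
pH = 9.00 + (-2.020) = 6.98

pH = 6.98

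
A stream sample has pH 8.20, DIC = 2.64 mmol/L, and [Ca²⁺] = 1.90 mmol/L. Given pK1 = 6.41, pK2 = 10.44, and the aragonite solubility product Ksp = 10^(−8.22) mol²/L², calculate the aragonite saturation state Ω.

Ω = 4.69

α₂ = 1 / (1 + [H⁺]/K2 + [H⁺]²/(K1K2)) = 1 / (1 + 10^+2.24 + 10^+0.45)
   = 1 / (1 + 173.78 + 2.8184) = 1/177.60 = 0.005631
[CO3²⁻] = α₂ × DIC = 0.005631 × 2.64 = 0.01486 mmol/L = 14.86 μmol/L
Ksp = 10^(−8.22) = 6.026×10^-9
Ω = [Ca²⁺][CO3²⁻]/Ksp = (1.90×10^-3)(1.486×10^-5) / 6.026×10^-9 = 4.69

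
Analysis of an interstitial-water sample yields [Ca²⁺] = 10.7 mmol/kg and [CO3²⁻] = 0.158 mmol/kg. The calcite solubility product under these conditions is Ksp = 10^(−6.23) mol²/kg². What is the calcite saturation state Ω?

Ksp = 10^(−6.23) = 5.888×10^-7
Ω = [Ca²⁺][CO3²⁻]/Ksp = (10.7×10^-3)(0.158×10^-3) / 5.888×10^-7 = 2.87

Ω = 2.87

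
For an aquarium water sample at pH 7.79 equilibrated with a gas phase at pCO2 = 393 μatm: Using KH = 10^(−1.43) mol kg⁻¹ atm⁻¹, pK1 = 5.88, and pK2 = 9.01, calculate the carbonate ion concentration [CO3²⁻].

[CO3²⁻] = 0.0715 mmol/kg

[CO2*] = KH · pCO2 = 10^(−1.43) × 393×10^-6 = 1.460×10^-5 mol/kg
α₀ = 1/(1 + K1/[H⁺] + K1K2/[H⁺]²) = 1/(1 + 10^+1.91 + 10^+0.69) = 0.01147
DIC = [CO2*]/α₀ = 1.460×10^-5 / 0.01147 = 1.273 mmol/kg
[CO3²⁻] = α₂·DIC; α₂ = 0.05618, so [CO3²⁻] = 0.05618 × 1.273 = 0.0715 mmol/kg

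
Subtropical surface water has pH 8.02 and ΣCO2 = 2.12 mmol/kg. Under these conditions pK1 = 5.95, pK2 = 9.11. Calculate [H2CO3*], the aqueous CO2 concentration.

[CO2*] = 16.6 μmol/kg

α₀ = 1 / (1 + K1/[H⁺] + K1K2/[H⁺]²) = 1 / (1 + 10^+2.07 + 10^+0.98)
   = 1 / (1 + 117.49 + 9.5499) = 1/128.04 = 0.007810
[CO2*] = α₀ × DIC = 0.007810 × 2.12 = 0.0166 mmol/kg = 16.6 μmol/kg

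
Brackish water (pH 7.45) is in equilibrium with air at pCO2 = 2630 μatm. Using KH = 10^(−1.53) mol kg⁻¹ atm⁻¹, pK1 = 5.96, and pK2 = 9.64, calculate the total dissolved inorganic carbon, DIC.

DIC = 2.49 mmol/kg

[CO2*] = KH · pCO2 = 10^(−1.53) × 2630×10^-6 = 7.762×10^-5 mol/kg
α₀ = 1/(1 + K1/[H⁺] + K1K2/[H⁺]²) = 1/(1 + 10^+1.49 + 10^-0.70) = 0.03115
DIC = [CO2*]/α₀ = 7.762×10^-5 / 0.03115 = 2.49 mmol/kg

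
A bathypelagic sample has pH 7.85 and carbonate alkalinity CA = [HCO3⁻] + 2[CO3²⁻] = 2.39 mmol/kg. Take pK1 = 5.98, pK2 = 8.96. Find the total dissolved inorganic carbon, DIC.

CA = [HCO3⁻] + 2[CO3²⁻] = (α₁ + 2α₂)·DIC
At pH 7.85: [H⁺]/K1 = 10^-1.87 = 0.013490, K2/[H⁺] = 10^-1.11 = 0.077625
α₁ = 1/(1 + 0.013490 + 0.077625) = 1/1.0911 = 0.9165; α₂ = α₁·K2/[H⁺] = 0.07114
α₁ + 2α₂ = 1.0588
DIC = CA / (α₁ + 2α₂) = 2.39 / 1.0588 = 2.26 mmol/kg

DIC = 2.26 mmol/kg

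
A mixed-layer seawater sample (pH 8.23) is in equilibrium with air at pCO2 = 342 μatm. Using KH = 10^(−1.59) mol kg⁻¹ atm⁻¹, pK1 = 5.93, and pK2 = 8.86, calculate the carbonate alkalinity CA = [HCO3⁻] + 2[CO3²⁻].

[CO2*] = KH · pCO2 = 10^(−1.59) × 342×10^-6 = 8.791×10^-6 mol/kg
α₀ = 1/(1 + K1/[H⁺] + K1K2/[H⁺]²) = 1/(1 + 10^+2.30 + 10^+1.67) = 0.004044
DIC = [CO2*]/α₀ = 8.791×10^-6 / 0.004044 = 2.174 mmol/kg
CA = (α₁ + 2α₂)·DIC = (0.8068 + 2×0.1891) × 2.174 = 2.58 mmol/kg

CA = 2.58 mmol/kg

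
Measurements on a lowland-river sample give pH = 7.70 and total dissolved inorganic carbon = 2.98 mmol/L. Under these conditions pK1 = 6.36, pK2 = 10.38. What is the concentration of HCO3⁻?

α₁ = 1 / (1 + [H⁺]/K1 + K2/[H⁺]) = 1 / (1 + 10^-1.34 + 10^-2.68)
   = 1 / (1 + 0.045709 + 0.0020893) = 1/1.0478 = 0.9544
[HCO3⁻] = α₁ × DIC = 0.9544 × 2.98 = 2.84 mmol/L

[HCO3⁻] = 2.84 mmol/L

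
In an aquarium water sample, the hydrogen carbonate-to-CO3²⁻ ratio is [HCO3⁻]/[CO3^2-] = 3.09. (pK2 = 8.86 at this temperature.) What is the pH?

From K2 = [H⁺][CO3^2-]/[HCO3⁻]:  pH = pK2 − log₁₀([HCO3⁻]/[CO3^2-])
log₁₀(3.09) = +0.490
pH = 8.86 − (+0.490) = 8.37

pH = 8.37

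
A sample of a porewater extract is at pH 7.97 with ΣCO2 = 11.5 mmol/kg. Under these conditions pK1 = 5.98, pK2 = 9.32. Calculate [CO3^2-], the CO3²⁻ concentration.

[CO3²⁻] = 0.487 mmol/kg

α₂ = 1 / (1 + [H⁺]/K2 + [H⁺]²/(K1K2)) = 1 / (1 + 10^+1.35 + 10^-0.64)
   = 1 / (1 + 22.387 + 0.22909) = 1/23.616 = 0.04234
[CO3²⁻] = α₂ × DIC = 0.04234 × 11.5 = 0.487 mmol/kg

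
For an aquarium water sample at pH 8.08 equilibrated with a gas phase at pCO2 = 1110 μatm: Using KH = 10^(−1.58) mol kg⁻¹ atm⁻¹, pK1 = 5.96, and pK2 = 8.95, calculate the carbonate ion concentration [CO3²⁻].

[CO3²⁻] = 0.519 mmol/kg

[CO2*] = KH · pCO2 = 10^(−1.58) × 1110×10^-6 = 2.920×10^-5 mol/kg
α₀ = 1/(1 + K1/[H⁺] + K1K2/[H⁺]²) = 1/(1 + 10^+2.12 + 10^+1.25) = 0.006640
DIC = [CO2*]/α₀ = 2.920×10^-5 / 0.006640 = 4.397 mmol/kg
[CO3²⁻] = α₂·DIC; α₂ = 0.1181, so [CO3²⁻] = 0.1181 × 4.397 = 0.519 mmol/kg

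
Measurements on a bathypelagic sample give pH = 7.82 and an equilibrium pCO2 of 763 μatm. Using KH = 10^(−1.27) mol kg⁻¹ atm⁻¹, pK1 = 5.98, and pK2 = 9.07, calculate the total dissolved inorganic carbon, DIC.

DIC = 3.04 mmol/kg

[CO2*] = KH · pCO2 = 10^(−1.27) × 763×10^-6 = 4.098×10^-5 mol/kg
α₀ = 1/(1 + K1/[H⁺] + K1K2/[H⁺]²) = 1/(1 + 10^+1.84 + 10^+0.59) = 0.01350
DIC = [CO2*]/α₀ = 4.098×10^-5 / 0.01350 = 3.04 mmol/kg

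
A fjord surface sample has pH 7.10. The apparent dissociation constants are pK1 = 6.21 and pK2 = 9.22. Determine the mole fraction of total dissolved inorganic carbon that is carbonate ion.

α₂ = 0.00668

α₂ = 1 / (1 + [H⁺]/K2 + [H⁺]²/(K1K2)) = 1 / (1 + 10^+2.12 + 10^+1.23)
   = 1 / (1 + 131.83 + 16.982) = 1/149.81 = 0.006675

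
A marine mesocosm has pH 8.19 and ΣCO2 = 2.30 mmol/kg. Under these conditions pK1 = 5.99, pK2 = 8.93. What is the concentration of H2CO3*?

α₀ = 1 / (1 + K1/[H⁺] + K1K2/[H⁺]²) = 1 / (1 + 10^+2.20 + 10^+1.46)
   = 1 / (1 + 158.49 + 28.840) = 1/188.33 = 0.005310
[CO2*] = α₀ × DIC = 0.005310 × 2.30 = 0.0122 mmol/kg = 12.2 μmol/kg

[CO2*] = 12.2 μmol/kg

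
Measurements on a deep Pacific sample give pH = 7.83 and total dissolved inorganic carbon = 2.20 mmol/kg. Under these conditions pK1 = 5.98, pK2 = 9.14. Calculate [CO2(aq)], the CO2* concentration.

[CO2*] = 0.0292 mmol/kg

α₀ = 1 / (1 + K1/[H⁺] + K1K2/[H⁺]²) = 1 / (1 + 10^+1.85 + 10^+0.54)
   = 1 / (1 + 70.795 + 3.4674) = 1/75.262 = 0.01329
[CO2*] = α₀ × DIC = 0.01329 × 2.20 = 0.0292 mmol/kg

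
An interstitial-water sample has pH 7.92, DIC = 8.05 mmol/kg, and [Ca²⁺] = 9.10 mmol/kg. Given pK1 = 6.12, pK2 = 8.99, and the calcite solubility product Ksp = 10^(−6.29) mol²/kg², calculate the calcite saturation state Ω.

Ω = 11.0

α₂ = 1 / (1 + [H⁺]/K2 + [H⁺]²/(K1K2)) = 1 / (1 + 10^+1.07 + 10^-0.73)
   = 1 / (1 + 11.749 + 0.18621) = 1/12.935 = 0.07731
[CO3²⁻] = α₂ × DIC = 0.07731 × 8.05 = 0.6223 mmol/kg
Ksp = 10^(−6.29) = 5.129×10^-7
Ω = [Ca²⁺][CO3²⁻]/Ksp = (9.10×10^-3)(6.223×10^-4) / 5.129×10^-7 = 11.0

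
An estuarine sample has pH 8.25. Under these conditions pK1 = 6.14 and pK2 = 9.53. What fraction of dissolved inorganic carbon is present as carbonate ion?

α₂ = 0.0495

α₂ = 1 / (1 + [H⁺]/K2 + [H⁺]²/(K1K2)) = 1 / (1 + 10^+1.28 + 10^-0.83)
   = 1 / (1 + 19.055 + 0.14791) = 1/20.203 = 0.04950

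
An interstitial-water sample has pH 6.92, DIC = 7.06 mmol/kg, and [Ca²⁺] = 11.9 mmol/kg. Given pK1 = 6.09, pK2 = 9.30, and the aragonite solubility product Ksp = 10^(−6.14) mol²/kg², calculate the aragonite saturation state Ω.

α₂ = 1 / (1 + [H⁺]/K2 + [H⁺]²/(K1K2)) = 1 / (1 + 10^+2.38 + 10^+1.55)
   = 1 / (1 + 239.88 + 35.481) = 1/276.36 = 0.003618
[CO3²⁻] = α₂ × DIC = 0.003618 × 7.06 = 0.02555 mmol/kg
Ksp = 10^(−6.14) = 7.244×10^-7
Ω = [Ca²⁺][CO3²⁻]/Ksp = (11.9×10^-3)(2.555×10^-5) / 7.244×10^-7 = 0.420

Ω = 0.420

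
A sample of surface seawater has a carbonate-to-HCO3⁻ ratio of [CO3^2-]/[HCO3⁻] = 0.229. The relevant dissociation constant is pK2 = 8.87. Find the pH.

From K2 = [H⁺][CO3^2-]/[HCO3⁻]:  pH = pK2 + log₁₀([CO3^2-]/[HCO3⁻])
log₁₀(0.229) = -0.640
pH = 8.87 + (-0.640) = 8.23

pH = 8.23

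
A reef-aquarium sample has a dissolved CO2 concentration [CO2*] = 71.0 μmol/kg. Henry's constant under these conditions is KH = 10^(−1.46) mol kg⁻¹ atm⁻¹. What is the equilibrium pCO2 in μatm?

pCO2 = 2050 μatm

KH = 10^(−1.46) = 3.467×10^-2 mol kg⁻¹ atm⁻¹
pCO2 = [CO2*]/KH = 71.0×10^-6 / 3.467×10^-2 = 2.05×10^-3 atm = 2050 μatm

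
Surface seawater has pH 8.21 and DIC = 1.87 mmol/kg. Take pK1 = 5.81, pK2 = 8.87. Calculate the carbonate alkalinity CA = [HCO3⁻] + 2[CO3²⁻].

CA = 2.20 mmol/kg

CA = [HCO3⁻] + 2[CO3²⁻] = (α₁ + 2α₂)·DIC
At pH 8.21: [H⁺]/K1 = 10^-2.40 = 0.0039811, K2/[H⁺] = 10^-0.66 = 0.21878
α₁ = 1/(1 + 0.0039811 + 0.21878) = 1/1.2228 = 0.8178; α₂ = α₁·K2/[H⁺] = 0.1789
α₁ + 2α₂ = 1.1757
CA = 1.1757 × 1.87 = 2.20 mmol/kg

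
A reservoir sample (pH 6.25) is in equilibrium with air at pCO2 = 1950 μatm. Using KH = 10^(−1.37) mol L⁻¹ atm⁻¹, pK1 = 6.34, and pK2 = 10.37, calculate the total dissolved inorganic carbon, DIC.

[CO2*] = KH · pCO2 = 10^(−1.37) × 1950×10^-6 = 8.318×10^-5 mol/L
α₀ = 1/(1 + K1/[H⁺] + K1K2/[H⁺]²) = 1/(1 + 10^-0.09 + 10^-4.21) = 0.5516
DIC = [CO2*]/α₀ = 8.318×10^-5 / 0.5516 = 0.151 mmol/L

DIC = 0.151 mmol/L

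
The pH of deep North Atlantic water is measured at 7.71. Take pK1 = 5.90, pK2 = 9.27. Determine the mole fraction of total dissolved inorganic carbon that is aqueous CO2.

α₀ = 0.0148

α₀ = 1 / (1 + K1/[H⁺] + K1K2/[H⁺]²) = 1 / (1 + 10^+1.81 + 10^+0.25)
   = 1 / (1 + 64.565 + 1.7783) = 1/67.344 = 0.01485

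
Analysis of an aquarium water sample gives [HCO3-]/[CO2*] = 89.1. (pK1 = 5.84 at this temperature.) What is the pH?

pH = 7.79

From K1 = [H⁺][HCO3-]/[CO2*]:  pH = pK1 + log₁₀([HCO3-]/[CO2*])
log₁₀(89.1) = +1.950
pH = 5.84 + (+1.950) = 7.79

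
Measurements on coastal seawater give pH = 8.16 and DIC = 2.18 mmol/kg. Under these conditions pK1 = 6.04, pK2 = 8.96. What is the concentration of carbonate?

[CO3²⁻] = 0.296 mmol/kg

α₂ = 1 / (1 + [H⁺]/K2 + [H⁺]²/(K1K2)) = 1 / (1 + 10^+0.80 + 10^-1.32)
   = 1 / (1 + 6.3096 + 0.047863) = 1/7.3574 = 0.1359
[CO3²⁻] = α₂ × DIC = 0.1359 × 2.18 = 0.296 mmol/kg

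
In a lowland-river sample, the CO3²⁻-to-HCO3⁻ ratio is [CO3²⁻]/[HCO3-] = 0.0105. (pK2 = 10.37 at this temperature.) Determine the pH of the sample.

pH = 8.39

From K2 = [H⁺][CO3²⁻]/[HCO3-]:  pH = pK2 + log₁₀([CO3²⁻]/[HCO3-])
log₁₀(0.0105) = -1.979
pH = 10.37 + (-1.979) = 8.39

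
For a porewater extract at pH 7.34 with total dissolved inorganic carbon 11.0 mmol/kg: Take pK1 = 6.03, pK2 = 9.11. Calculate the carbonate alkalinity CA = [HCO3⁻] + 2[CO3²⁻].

CA = 10.7 mmol/kg

CA = [HCO3⁻] + 2[CO3²⁻] = (α₁ + 2α₂)·DIC
At pH 7.34: [H⁺]/K1 = 10^-1.31 = 0.048978, K2/[H⁺] = 10^-1.77 = 0.016982
α₁ = 1/(1 + 0.048978 + 0.016982) = 1/1.0660 = 0.9381; α₂ = α₁·K2/[H⁺] = 0.01593
α₁ + 2α₂ = 0.9700
CA = 0.9700 × 11.0 = 10.7 mmol/kg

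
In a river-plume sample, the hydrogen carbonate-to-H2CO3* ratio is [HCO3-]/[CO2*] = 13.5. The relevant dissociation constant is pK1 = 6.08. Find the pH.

From K1 = [H⁺][HCO3-]/[CO2*]:  pH = pK1 + log₁₀([HCO3-]/[CO2*])
log₁₀(13.5) = +1.130
pH = 6.08 + (+1.130) = 7.21

pH = 7.21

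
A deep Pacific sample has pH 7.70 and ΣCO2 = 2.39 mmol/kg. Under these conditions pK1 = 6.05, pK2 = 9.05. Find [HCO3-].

α₁ = 1 / (1 + [H⁺]/K1 + K2/[H⁺]) = 1 / (1 + 10^-1.65 + 10^-1.35)
   = 1 / (1 + 0.022387 + 0.044668) = 1/1.0671 = 0.9372
[HCO3⁻] = α₁ × DIC = 0.9372 × 2.39 = 2.24 mmol/kg

[HCO3⁻] = 2.24 mmol/kg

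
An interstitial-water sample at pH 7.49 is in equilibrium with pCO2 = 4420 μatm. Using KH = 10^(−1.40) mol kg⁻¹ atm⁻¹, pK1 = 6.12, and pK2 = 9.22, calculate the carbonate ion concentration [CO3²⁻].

[CO2*] = KH · pCO2 = 10^(−1.40) × 4420×10^-6 = 1.760×10^-4 mol/kg
α₀ = 1/(1 + K1/[H⁺] + K1K2/[H⁺]²) = 1/(1 + 10^+1.37 + 10^-0.36) = 0.04019
DIC = [CO2*]/α₀ = 1.760×10^-4 / 0.04019 = 4.378 mmol/kg
[CO3²⁻] = α₂·DIC; α₂ = 0.01755, so [CO3²⁻] = 0.01755 × 4.378 = 0.0768 mmol/kg

[CO3²⁻] = 0.0768 mmol/kg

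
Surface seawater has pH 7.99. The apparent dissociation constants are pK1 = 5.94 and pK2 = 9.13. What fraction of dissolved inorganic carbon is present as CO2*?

α₀ = 1 / (1 + K1/[H⁺] + K1K2/[H⁺]²) = 1 / (1 + 10^+2.05 + 10^+0.91)
   = 1 / (1 + 112.20 + 8.1283) = 1/121.33 = 0.008242

α₀ = 0.00824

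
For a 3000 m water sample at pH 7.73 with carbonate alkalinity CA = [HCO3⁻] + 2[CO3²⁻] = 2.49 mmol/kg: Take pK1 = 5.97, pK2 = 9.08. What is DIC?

CA = [HCO3⁻] + 2[CO3²⁻] = (α₁ + 2α₂)·DIC
At pH 7.73: [H⁺]/K1 = 10^-1.76 = 0.017378, K2/[H⁺] = 10^-1.35 = 0.044668
α₁ = 1/(1 + 0.017378 + 0.044668) = 1/1.0620 = 0.9416; α₂ = α₁·K2/[H⁺] = 0.04206
α₁ + 2α₂ = 1.0257
DIC = CA / (α₁ + 2α₂) = 2.49 / 1.0257 = 2.43 mmol/kg

DIC = 2.43 mmol/kg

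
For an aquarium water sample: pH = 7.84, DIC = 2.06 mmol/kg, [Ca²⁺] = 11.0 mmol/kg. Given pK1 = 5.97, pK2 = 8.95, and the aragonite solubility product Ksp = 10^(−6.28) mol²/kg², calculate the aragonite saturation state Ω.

α₂ = 1 / (1 + [H⁺]/K2 + [H⁺]²/(K1K2)) = 1 / (1 + 10^+1.11 + 10^-0.76)
   = 1 / (1 + 12.882 + 0.17378) = 1/14.056 = 0.07114
[CO3²⁻] = α₂ × DIC = 0.07114 × 2.06 = 0.1466 mmol/kg
Ksp = 10^(−6.28) = 5.248×10^-7
Ω = [Ca²⁺][CO3²⁻]/Ksp = (11.0×10^-3)(1.466×10^-4) / 5.248×10^-7 = 3.07

Ω = 3.07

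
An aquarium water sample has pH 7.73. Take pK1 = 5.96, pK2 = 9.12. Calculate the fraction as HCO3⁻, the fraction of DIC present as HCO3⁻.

α₁ = 1 / (1 + [H⁺]/K1 + K2/[H⁺]) = 1 / (1 + 10^-1.77 + 10^-1.39)
   = 1 / (1 + 0.016982 + 0.040738) = 1/1.0577 = 0.9454

α₁ = 0.945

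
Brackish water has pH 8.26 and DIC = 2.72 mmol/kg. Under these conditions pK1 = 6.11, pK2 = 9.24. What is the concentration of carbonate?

α₂ = 1 / (1 + [H⁺]/K2 + [H⁺]²/(K1K2)) = 1 / (1 + 10^+0.98 + 10^-1.17)
   = 1 / (1 + 9.5499 + 0.067608) = 1/10.618 = 0.09418
[CO3²⁻] = α₂ × DIC = 0.09418 × 2.72 = 0.256 mmol/kg

[CO3²⁻] = 0.256 mmol/kg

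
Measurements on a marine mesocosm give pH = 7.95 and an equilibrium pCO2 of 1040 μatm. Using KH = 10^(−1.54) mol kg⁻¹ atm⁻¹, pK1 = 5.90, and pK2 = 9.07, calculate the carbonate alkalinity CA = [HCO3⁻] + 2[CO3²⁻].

CA = 3.88 mmol/kg

[CO2*] = KH · pCO2 = 10^(−1.54) × 1040×10^-6 = 2.999×10^-5 mol/kg
α₀ = 1/(1 + K1/[H⁺] + K1K2/[H⁺]²) = 1/(1 + 10^+2.05 + 10^+0.93) = 0.008216
DIC = [CO2*]/α₀ = 2.999×10^-5 / 0.008216 = 3.651 mmol/kg
CA = (α₁ + 2α₂)·DIC = (0.9219 + 2×0.06993) × 3.651 = 3.88 mmol/kg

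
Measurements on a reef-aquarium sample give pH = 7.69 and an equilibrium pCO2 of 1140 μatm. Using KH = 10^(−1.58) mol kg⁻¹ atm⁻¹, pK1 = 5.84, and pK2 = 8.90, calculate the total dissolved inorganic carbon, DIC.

[CO2*] = KH · pCO2 = 10^(−1.58) × 1140×10^-6 = 2.999×10^-5 mol/kg
α₀ = 1/(1 + K1/[H⁺] + K1K2/[H⁺]²) = 1/(1 + 10^+1.85 + 10^+0.64) = 0.01313
DIC = [CO2*]/α₀ = 2.999×10^-5 / 0.01313 = 2.28 mmol/kg

DIC = 2.28 mmol/kg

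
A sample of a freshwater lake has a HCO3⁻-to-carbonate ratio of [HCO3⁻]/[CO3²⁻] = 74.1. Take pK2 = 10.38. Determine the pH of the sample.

From K2 = [H⁺][CO3²⁻]/[HCO3⁻]:  pH = pK2 − log₁₀([HCO3⁻]/[CO3²⁻])
log₁₀(74.1) = +1.870
pH = 10.38 − (+1.870) = 8.51

pH = 8.51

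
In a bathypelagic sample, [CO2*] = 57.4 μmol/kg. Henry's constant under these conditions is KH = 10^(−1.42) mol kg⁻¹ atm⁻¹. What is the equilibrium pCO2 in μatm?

KH = 10^(−1.42) = 3.802×10^-2 mol kg⁻¹ atm⁻¹
pCO2 = [CO2*]/KH = 57.4×10^-6 / 3.802×10^-2 = 1.51×10^-3 atm = 1510 μatm

pCO2 = 1510 μatm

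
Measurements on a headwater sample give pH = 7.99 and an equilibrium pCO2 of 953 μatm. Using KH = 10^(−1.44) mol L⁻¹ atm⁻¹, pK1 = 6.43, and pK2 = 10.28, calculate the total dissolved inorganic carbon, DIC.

[CO2*] = KH · pCO2 = 10^(−1.44) × 953×10^-6 = 3.460×10^-5 mol/L
α₀ = 1/(1 + K1/[H⁺] + K1K2/[H⁺]²) = 1/(1 + 10^+1.56 + 10^-0.73) = 0.02667
DIC = [CO2*]/α₀ = 3.460×10^-5 / 0.02667 = 1.30 mmol/L

DIC = 1.30 mmol/L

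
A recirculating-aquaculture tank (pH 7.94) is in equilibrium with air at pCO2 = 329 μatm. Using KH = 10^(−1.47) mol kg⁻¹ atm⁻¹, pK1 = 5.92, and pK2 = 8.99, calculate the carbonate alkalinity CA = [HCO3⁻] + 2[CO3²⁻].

[CO2*] = KH · pCO2 = 10^(−1.47) × 329×10^-6 = 1.115×10^-5 mol/kg
α₀ = 1/(1 + K1/[H⁺] + K1K2/[H⁺]²) = 1/(1 + 10^+2.02 + 10^+0.97) = 0.008692
DIC = [CO2*]/α₀ = 1.115×10^-5 / 0.008692 = 1.283 mmol/kg
CA = (α₁ + 2α₂)·DIC = (0.9102 + 2×0.08112) × 1.283 = 1.38 mmol/kg

CA = 1.38 mmol/kg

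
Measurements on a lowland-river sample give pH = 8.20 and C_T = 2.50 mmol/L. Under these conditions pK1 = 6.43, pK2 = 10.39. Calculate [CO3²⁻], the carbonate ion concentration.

α₂ = 1 / (1 + [H⁺]/K2 + [H⁺]²/(K1K2)) = 1 / (1 + 10^+2.19 + 10^+0.42)
   = 1 / (1 + 154.88 + 2.6303) = 1/158.51 = 0.006309
[CO3²⁻] = α₂ × DIC = 0.006309 × 2.50 = 0.0158 mmol/L = 15.8 μmol/L

[CO3²⁻] = 15.8 μmol/L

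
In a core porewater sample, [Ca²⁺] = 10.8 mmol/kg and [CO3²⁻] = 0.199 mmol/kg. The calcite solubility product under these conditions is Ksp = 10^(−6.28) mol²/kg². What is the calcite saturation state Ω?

Ω = 4.10

Ksp = 10^(−6.28) = 5.248×10^-7
Ω = [Ca²⁺][CO3²⁻]/Ksp = (10.8×10^-3)(0.199×10^-3) / 5.248×10^-7 = 4.10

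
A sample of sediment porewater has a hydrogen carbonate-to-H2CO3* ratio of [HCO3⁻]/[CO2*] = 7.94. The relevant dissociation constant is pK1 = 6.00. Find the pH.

From K1 = [H⁺][HCO3⁻]/[CO2*]:  pH = pK1 + log₁₀([HCO3⁻]/[CO2*])
log₁₀(7.94) = +0.900
pH = 6.00 + (+0.900) = 6.90

pH = 6.90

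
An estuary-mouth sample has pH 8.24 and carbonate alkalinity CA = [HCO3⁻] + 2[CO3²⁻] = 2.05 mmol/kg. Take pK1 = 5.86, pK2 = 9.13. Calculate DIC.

DIC = 1.85 mmol/kg

CA = [HCO3⁻] + 2[CO3²⁻] = (α₁ + 2α₂)·DIC
At pH 8.24: [H⁺]/K1 = 10^-2.38 = 0.0041687, K2/[H⁺] = 10^-0.89 = 0.12882
α₁ = 1/(1 + 0.0041687 + 0.12882) = 1/1.1330 = 0.8826; α₂ = α₁·K2/[H⁺] = 0.1137
α₁ + 2α₂ = 1.1100
DIC = CA / (α₁ + 2α₂) = 2.05 / 1.1100 = 1.85 mmol/kg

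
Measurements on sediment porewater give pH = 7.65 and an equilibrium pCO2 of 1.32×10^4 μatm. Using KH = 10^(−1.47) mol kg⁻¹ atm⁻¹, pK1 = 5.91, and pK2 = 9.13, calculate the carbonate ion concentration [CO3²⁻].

[CO3²⁻] = 0.814 mmol/kg

[CO2*] = KH · pCO2 = 10^(−1.47) × 1.32×10^4×10^-6 = 4.473×10^-4 mol/kg
α₀ = 1/(1 + K1/[H⁺] + K1K2/[H⁺]²) = 1/(1 + 10^+1.74 + 10^+0.26) = 0.01731
DIC = [CO2*]/α₀ = 4.473×10^-4 / 0.01731 = 25.84 mmol/kg
[CO3²⁻] = α₂·DIC; α₂ = 0.03150, so [CO3²⁻] = 0.03150 × 25.84 = 0.814 mmol/kg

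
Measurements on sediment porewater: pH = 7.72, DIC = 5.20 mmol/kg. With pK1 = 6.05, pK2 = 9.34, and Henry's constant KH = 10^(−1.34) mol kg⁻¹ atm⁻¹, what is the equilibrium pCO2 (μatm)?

α₀ = 1 / (1 + K1/[H⁺] + K1K2/[H⁺]²) = 1 / (1 + 10^+1.67 + 10^+0.05)
   = 1 / (1 + 46.774 + 1.1220) = 1/48.896 = 0.02045
[CO2*] = α₀ × DIC = 0.02045 × 5.20 = 0.1063 mmol/kg
pCO2 = [CO2*]/KH = 1.063×10^-4 / 4.571×10^-2 = 2330 μatm

pCO2 = 2330 μatm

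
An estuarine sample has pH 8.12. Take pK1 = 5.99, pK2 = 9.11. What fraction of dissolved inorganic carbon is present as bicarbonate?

α₁ = 0.901

α₁ = 1 / (1 + [H⁺]/K1 + K2/[H⁺]) = 1 / (1 + 10^-2.13 + 10^-0.99)
   = 1 / (1 + 0.0074131 + 0.10233) = 1/1.1097 = 0.9011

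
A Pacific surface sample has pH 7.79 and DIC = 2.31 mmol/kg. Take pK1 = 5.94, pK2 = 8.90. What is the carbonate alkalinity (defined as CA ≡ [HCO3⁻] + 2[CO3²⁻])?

CA = 2.44 mmol/kg

CA = [HCO3⁻] + 2[CO3²⁻] = (α₁ + 2α₂)·DIC
At pH 7.79: [H⁺]/K1 = 10^-1.85 = 0.014125, K2/[H⁺] = 10^-1.11 = 0.077625
α₁ = 1/(1 + 0.014125 + 0.077625) = 1/1.0918 = 0.9160; α₂ = α₁·K2/[H⁺] = 0.07110
α₁ + 2α₂ = 1.0582
CA = 1.0582 × 2.31 = 2.44 mmol/kg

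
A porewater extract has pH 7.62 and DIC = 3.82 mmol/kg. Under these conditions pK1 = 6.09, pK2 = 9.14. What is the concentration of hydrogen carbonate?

α₁ = 1 / (1 + [H⁺]/K1 + K2/[H⁺]) = 1 / (1 + 10^-1.53 + 10^-1.52)
   = 1 / (1 + 0.029512 + 0.030200) = 1/1.0597 = 0.9437
[HCO3⁻] = α₁ × DIC = 0.9437 × 3.82 = 3.60 mmol/kg

[HCO3⁻] = 3.60 mmol/kg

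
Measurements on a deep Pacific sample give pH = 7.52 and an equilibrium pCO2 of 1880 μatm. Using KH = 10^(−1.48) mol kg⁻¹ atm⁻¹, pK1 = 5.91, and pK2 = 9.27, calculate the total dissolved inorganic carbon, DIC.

DIC = 2.64 mmol/kg

[CO2*] = KH · pCO2 = 10^(−1.48) × 1880×10^-6 = 6.225×10^-5 mol/kg
α₀ = 1/(1 + K1/[H⁺] + K1K2/[H⁺]²) = 1/(1 + 10^+1.61 + 10^-0.14) = 0.02355
DIC = [CO2*]/α₀ = 6.225×10^-5 / 0.02355 = 2.64 mmol/kg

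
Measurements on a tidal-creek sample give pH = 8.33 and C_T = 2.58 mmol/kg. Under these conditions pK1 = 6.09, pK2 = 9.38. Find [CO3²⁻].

α₂ = 1 / (1 + [H⁺]/K2 + [H⁺]²/(K1K2)) = 1 / (1 + 10^+1.05 + 10^-1.19)
   = 1 / (1 + 11.220 + 0.064565) = 1/12.285 = 0.08140
[CO3²⁻] = α₂ × DIC = 0.08140 × 2.58 = 0.210 mmol/kg

[CO3²⁻] = 0.210 mmol/kg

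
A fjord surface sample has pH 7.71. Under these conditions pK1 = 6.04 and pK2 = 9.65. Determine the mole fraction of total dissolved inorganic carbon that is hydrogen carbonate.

α₁ = 0.968

α₁ = 1 / (1 + [H⁺]/K1 + K2/[H⁺]) = 1 / (1 + 10^-1.67 + 10^-1.94)
   = 1 / (1 + 0.021380 + 0.011482) = 1/1.0329 = 0.9682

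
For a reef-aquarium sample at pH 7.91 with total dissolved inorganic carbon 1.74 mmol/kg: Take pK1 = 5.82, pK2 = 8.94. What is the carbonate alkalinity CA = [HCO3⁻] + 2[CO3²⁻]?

CA = [HCO3⁻] + 2[CO3²⁻] = (α₁ + 2α₂)·DIC
At pH 7.91: [H⁺]/K1 = 10^-2.09 = 0.0081283, K2/[H⁺] = 10^-1.03 = 0.093325
α₁ = 1/(1 + 0.0081283 + 0.093325) = 1/1.1015 = 0.9079; α₂ = α₁·K2/[H⁺] = 0.08473
α₁ + 2α₂ = 1.0773
CA = 1.0773 × 1.74 = 1.87 mmol/kg

CA = 1.87 mmol/kg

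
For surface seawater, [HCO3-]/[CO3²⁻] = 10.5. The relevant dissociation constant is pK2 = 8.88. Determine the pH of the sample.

pH = 7.86

From K2 = [H⁺][CO3²⁻]/[HCO3-]:  pH = pK2 − log₁₀([HCO3-]/[CO3²⁻])
log₁₀(10.5) = +1.021
pH = 8.88 − (+1.021) = 7.86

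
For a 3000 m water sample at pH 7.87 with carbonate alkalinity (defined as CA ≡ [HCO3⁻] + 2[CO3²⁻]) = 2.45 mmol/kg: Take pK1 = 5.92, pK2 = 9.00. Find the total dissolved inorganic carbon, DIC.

CA = [HCO3⁻] + 2[CO3²⁻] = (α₁ + 2α₂)·DIC
At pH 7.87: [H⁺]/K1 = 10^-1.95 = 0.011220, K2/[H⁺] = 10^-1.13 = 0.074131
α₁ = 1/(1 + 0.011220 + 0.074131) = 1/1.0854 = 0.9214; α₂ = α₁·K2/[H⁺] = 0.06830
α₁ + 2α₂ = 1.0580
DIC = CA / (α₁ + 2α₂) = 2.45 / 1.0580 = 2.32 mmol/kg

DIC = 2.32 mmol/kg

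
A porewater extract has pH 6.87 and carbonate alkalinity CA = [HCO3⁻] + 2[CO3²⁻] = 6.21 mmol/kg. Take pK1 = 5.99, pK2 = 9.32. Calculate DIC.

DIC = 7.00 mmol/kg

CA = [HCO3⁻] + 2[CO3²⁻] = (α₁ + 2α₂)·DIC
At pH 6.87: [H⁺]/K1 = 10^-0.88 = 0.13183, K2/[H⁺] = 10^-2.45 = 0.0035481
α₁ = 1/(1 + 0.13183 + 0.0035481) = 1/1.1354 = 0.8808; α₂ = α₁·K2/[H⁺] = 0.003125
α₁ + 2α₂ = 0.8870
DIC = CA / (α₁ + 2α₂) = 6.21 / 0.8870 = 7.00 mmol/kg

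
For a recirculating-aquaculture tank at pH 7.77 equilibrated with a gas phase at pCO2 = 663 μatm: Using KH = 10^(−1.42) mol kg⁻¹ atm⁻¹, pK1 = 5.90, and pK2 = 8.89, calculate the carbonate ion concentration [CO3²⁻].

[CO2*] = KH · pCO2 = 10^(−1.42) × 663×10^-6 = 2.521×10^-5 mol/kg
α₀ = 1/(1 + K1/[H⁺] + K1K2/[H⁺]²) = 1/(1 + 10^+1.87 + 10^+0.75) = 0.01238
DIC = [CO2*]/α₀ = 2.521×10^-5 / 0.01238 = 2.036 mmol/kg
[CO3²⁻] = α₂·DIC; α₂ = 0.06964, so [CO3²⁻] = 0.06964 × 2.036 = 0.142 mmol/kg

[CO3²⁻] = 0.142 mmol/kg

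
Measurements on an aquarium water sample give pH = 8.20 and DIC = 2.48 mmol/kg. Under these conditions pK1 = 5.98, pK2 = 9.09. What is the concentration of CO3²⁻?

α₂ = 1 / (1 + [H⁺]/K2 + [H⁺]²/(K1K2)) = 1 / (1 + 10^+0.89 + 10^-1.33)
   = 1 / (1 + 7.7625 + 0.046774) = 1/8.8092 = 0.1135
[CO3²⁻] = α₂ × DIC = 0.1135 × 2.48 = 0.282 mmol/kg

[CO3²⁻] = 0.282 mmol/kg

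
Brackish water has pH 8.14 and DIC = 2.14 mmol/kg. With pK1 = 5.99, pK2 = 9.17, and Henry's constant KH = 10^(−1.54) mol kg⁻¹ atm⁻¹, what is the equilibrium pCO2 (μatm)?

pCO2 = 477 μatm

α₀ = 1 / (1 + K1/[H⁺] + K1K2/[H⁺]²) = 1 / (1 + 10^+2.15 + 10^+1.12)
   = 1 / (1 + 141.25 + 13.183) = 1/155.44 = 0.006434
[CO2*] = α₀ × DIC = 0.006434 × 2.14 = 0.01377 mmol/kg = 13.77 μmol/kg
pCO2 = [CO2*]/KH = 1.377×10^-5 / 2.884×10^-2 = 477 μatm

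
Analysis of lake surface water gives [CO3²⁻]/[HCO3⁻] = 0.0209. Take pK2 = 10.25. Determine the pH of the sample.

From K2 = [H⁺][CO3²⁻]/[HCO3⁻]:  pH = pK2 + log₁₀([CO3²⁻]/[HCO3⁻])
log₁₀(0.0209) = -1.680
pH = 10.25 + (-1.680) = 8.57

pH = 8.57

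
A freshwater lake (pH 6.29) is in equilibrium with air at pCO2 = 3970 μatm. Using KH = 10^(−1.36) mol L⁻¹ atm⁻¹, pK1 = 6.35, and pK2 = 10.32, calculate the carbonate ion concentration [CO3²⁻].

[CO2*] = KH · pCO2 = 10^(−1.36) × 3970×10^-6 = 1.733×10^-4 mol/L
α₀ = 1/(1 + K1/[H⁺] + K1K2/[H⁺]²) = 1/(1 + 10^-0.06 + 10^-4.09) = 0.5345
DIC = [CO2*]/α₀ = 1.733×10^-4 / 0.5345 = 0.3242 mmol/L
[CO3²⁻] = α₂·DIC; α₂ = 4.344×10^-5, so [CO3²⁻] = 4.344×10^-5 × 0.3242 = 1.41×10^-5 mmol/L = 0.0141 μmol/L

[CO3²⁻] = 0.0141 μmol/L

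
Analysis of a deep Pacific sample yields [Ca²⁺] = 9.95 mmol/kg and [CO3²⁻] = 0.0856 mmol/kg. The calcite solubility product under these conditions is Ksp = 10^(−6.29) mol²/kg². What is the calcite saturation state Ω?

Ksp = 10^(−6.29) = 5.129×10^-7
Ω = [Ca²⁺][CO3²⁻]/Ksp = (9.95×10^-3)(0.0856×10^-3) / 5.129×10^-7 = 1.66

Ω = 1.66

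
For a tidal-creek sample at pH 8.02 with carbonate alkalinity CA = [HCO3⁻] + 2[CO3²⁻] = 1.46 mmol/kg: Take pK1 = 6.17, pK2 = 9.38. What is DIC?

DIC = 1.42 mmol/kg

CA = [HCO3⁻] + 2[CO3²⁻] = (α₁ + 2α₂)·DIC
At pH 8.02: [H⁺]/K1 = 10^-1.85 = 0.014125, K2/[H⁺] = 10^-1.36 = 0.043652
α₁ = 1/(1 + 0.014125 + 0.043652) = 1/1.0578 = 0.9454; α₂ = α₁·K2/[H⁺] = 0.04127
α₁ + 2α₂ = 1.0279
DIC = CA / (α₁ + 2α₂) = 1.46 / 1.0279 = 1.42 mmol/kg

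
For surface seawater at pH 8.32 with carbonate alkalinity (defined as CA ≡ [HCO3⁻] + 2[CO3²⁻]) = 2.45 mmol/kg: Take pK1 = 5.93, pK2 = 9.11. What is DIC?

DIC = 2.16 mmol/kg

CA = [HCO3⁻] + 2[CO3²⁻] = (α₁ + 2α₂)·DIC
At pH 8.32: [H⁺]/K1 = 10^-2.39 = 0.0040738, K2/[H⁺] = 10^-0.79 = 0.16218
α₁ = 1/(1 + 0.0040738 + 0.16218) = 1/1.1663 = 0.8574; α₂ = α₁·K2/[H⁺] = 0.1391
α₁ + 2α₂ = 1.1356
DIC = CA / (α₁ + 2α₂) = 2.45 / 1.1356 = 2.16 mmol/kg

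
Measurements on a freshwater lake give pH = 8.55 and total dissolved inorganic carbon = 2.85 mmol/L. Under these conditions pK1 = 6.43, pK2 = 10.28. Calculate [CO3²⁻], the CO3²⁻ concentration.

[CO3²⁻] = 0.0517 mmol/L

α₂ = 1 / (1 + [H⁺]/K2 + [H⁺]²/(K1K2)) = 1 / (1 + 10^+1.73 + 10^-0.39)
   = 1 / (1 + 53.703 + 0.40738) = 1/55.111 = 0.01815
[CO3²⁻] = α₂ × DIC = 0.01815 × 2.85 = 0.0517 mmol/L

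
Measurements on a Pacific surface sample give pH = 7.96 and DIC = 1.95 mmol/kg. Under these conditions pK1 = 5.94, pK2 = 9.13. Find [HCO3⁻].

[HCO3⁻] = 1.81 mmol/kg

α₁ = 1 / (1 + [H⁺]/K1 + K2/[H⁺]) = 1 / (1 + 10^-2.02 + 10^-1.17)
   = 1 / (1 + 0.0095499 + 0.067608) = 1/1.0772 = 0.9284
[HCO3⁻] = α₁ × DIC = 0.9284 × 1.95 = 1.81 mmol/kg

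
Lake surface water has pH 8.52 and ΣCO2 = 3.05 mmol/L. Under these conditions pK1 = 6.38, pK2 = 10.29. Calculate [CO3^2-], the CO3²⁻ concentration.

α₂ = 1 / (1 + [H⁺]/K2 + [H⁺]²/(K1K2)) = 1 / (1 + 10^+1.77 + 10^-0.37)
   = 1 / (1 + 58.884 + 0.42658) = 1/60.311 = 0.01658
[CO3²⁻] = α₂ × DIC = 0.01658 × 3.05 = 0.0506 mmol/L

[CO3²⁻] = 0.0506 mmol/L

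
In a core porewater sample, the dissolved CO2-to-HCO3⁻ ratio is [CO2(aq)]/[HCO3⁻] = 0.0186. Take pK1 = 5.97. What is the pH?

From K1 = [H⁺][HCO3⁻]/[CO2(aq)]:  pH = pK1 − log₁₀([CO2(aq)]/[HCO3⁻])
log₁₀(0.0186) = -1.730
pH = 5.97 − (-1.730) = 7.70

pH = 7.70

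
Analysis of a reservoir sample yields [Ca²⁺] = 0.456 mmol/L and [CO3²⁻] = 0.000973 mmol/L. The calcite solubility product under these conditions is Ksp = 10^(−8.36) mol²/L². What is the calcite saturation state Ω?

Ksp = 10^(−8.36) = 4.365×10^-9
Ω = [Ca²⁺][CO3²⁻]/Ksp = (0.456×10^-3)(0.000973×10^-3) / 4.365×10^-9 = 0.102

Ω = 0.102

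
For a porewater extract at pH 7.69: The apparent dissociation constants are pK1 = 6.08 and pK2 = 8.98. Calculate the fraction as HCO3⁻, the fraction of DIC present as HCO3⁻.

α₁ = 0.930

α₁ = 1 / (1 + [H⁺]/K1 + K2/[H⁺]) = 1 / (1 + 10^-1.61 + 10^-1.29)
   = 1 / (1 + 0.024547 + 0.051286) = 1/1.0758 = 0.9295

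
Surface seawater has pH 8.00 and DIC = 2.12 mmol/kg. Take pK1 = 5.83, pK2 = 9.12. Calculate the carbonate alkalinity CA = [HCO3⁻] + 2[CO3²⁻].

CA = [HCO3⁻] + 2[CO3²⁻] = (α₁ + 2α₂)·DIC
At pH 8.00: [H⁺]/K1 = 10^-2.17 = 0.0067608, K2/[H⁺] = 10^-1.12 = 0.075858
α₁ = 1/(1 + 0.0067608 + 0.075858) = 1/1.0826 = 0.9237; α₂ = α₁·K2/[H⁺] = 0.07007
α₁ + 2α₂ = 1.0638
CA = 1.0638 × 2.12 = 2.26 mmol/kg

CA = 2.26 mmol/kg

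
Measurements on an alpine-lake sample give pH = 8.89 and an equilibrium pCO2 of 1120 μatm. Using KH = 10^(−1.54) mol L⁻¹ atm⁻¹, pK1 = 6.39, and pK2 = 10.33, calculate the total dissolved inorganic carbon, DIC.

[CO2*] = KH · pCO2 = 10^(−1.54) × 1120×10^-6 = 3.230×10^-5 mol/L
α₀ = 1/(1 + K1/[H⁺] + K1K2/[H⁺]²) = 1/(1 + 10^+2.50 + 10^+1.06) = 0.003042
DIC = [CO2*]/α₀ = 3.230×10^-5 / 0.003042 = 10.6 mmol/L

DIC = 10.6 mmol/L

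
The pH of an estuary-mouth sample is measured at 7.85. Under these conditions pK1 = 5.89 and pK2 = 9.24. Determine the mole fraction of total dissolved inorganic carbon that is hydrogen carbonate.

α₁ = 1 / (1 + [H⁺]/K1 + K2/[H⁺]) = 1 / (1 + 10^-1.96 + 10^-1.39)
   = 1 / (1 + 0.010965 + 0.040738) = 1/1.0517 = 0.9508

α₁ = 0.951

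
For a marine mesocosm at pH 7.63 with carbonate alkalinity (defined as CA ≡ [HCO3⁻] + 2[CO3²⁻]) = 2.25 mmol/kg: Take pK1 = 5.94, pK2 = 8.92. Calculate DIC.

DIC = 2.19 mmol/kg

CA = [HCO3⁻] + 2[CO3²⁻] = (α₁ + 2α₂)·DIC
At pH 7.63: [H⁺]/K1 = 10^-1.69 = 0.020417, K2/[H⁺] = 10^-1.29 = 0.051286
α₁ = 1/(1 + 0.020417 + 0.051286) = 1/1.0717 = 0.9331; α₂ = α₁·K2/[H⁺] = 0.04785
α₁ + 2α₂ = 1.0288
DIC = CA / (α₁ + 2α₂) = 2.25 / 1.0288 = 2.19 mmol/kg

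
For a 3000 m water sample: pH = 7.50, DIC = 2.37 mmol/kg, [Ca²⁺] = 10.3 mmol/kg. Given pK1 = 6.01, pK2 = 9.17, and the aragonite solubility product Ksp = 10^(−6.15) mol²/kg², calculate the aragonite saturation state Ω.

Ω = 0.700

α₂ = 1 / (1 + [H⁺]/K2 + [H⁺]²/(K1K2)) = 1 / (1 + 10^+1.67 + 10^+0.18)
   = 1 / (1 + 46.774 + 1.5136) = 1/49.287 = 0.02029
[CO3²⁻] = α₂ × DIC = 0.02029 × 2.37 = 0.04809 mmol/kg
Ksp = 10^(−6.15) = 7.079×10^-7
Ω = [Ca²⁺][CO3²⁻]/Ksp = (10.3×10^-3)(4.809×10^-5) / 7.079×10^-7 = 0.700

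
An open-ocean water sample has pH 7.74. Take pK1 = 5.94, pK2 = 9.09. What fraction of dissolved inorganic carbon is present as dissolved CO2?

α₀ = 0.0149

α₀ = 1 / (1 + K1/[H⁺] + K1K2/[H⁺]²) = 1 / (1 + 10^+1.80 + 10^+0.45)
   = 1 / (1 + 63.096 + 2.8184) = 1/66.914 = 0.01494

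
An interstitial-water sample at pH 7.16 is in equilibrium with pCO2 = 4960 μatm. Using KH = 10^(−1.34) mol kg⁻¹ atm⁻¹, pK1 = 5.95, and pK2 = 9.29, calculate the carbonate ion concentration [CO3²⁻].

[CO2*] = KH · pCO2 = 10^(−1.34) × 4960×10^-6 = 2.267×10^-4 mol/kg
α₀ = 1/(1 + K1/[H⁺] + K1K2/[H⁺]²) = 1/(1 + 10^+1.21 + 10^-0.92) = 0.05768
DIC = [CO2*]/α₀ = 2.267×10^-4 / 0.05768 = 3.931 mmol/kg
[CO3²⁻] = α₂·DIC; α₂ = 0.006934, so [CO3²⁻] = 0.006934 × 3.931 = 0.0273 mmol/kg

[CO3²⁻] = 0.0273 mmol/kg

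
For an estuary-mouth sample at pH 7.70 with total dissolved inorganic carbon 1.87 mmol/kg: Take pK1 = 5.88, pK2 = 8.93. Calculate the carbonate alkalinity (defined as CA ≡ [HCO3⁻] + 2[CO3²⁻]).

CA = 1.95 mmol/kg

CA = [HCO3⁻] + 2[CO3²⁻] = (α₁ + 2α₂)·DIC
At pH 7.70: [H⁺]/K1 = 10^-1.82 = 0.015136, K2/[H⁺] = 10^-1.23 = 0.058884
α₁ = 1/(1 + 0.015136 + 0.058884) = 1/1.0740 = 0.9311; α₂ = α₁·K2/[H⁺] = 0.05483
α₁ + 2α₂ = 1.0407
CA = 1.0407 × 1.87 = 1.95 mmol/kg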